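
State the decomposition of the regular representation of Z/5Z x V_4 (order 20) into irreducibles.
Each irreducible V_i of dimension d_i appears with multiplicity d_i, i.e. rho_reg = (direct sum over all irreducibles V_i) d_i V_i. The irreducible dimensions for Z/5Z x V_4 are 1, 1, 1, 1, 1, 1, 1, 1, 1, 1, 1, 1, 1, 1, 1, 1, 1, 1, 1, 1: 20 irreducibles of dimension 1, each with multiplicity 1. Total dimension 20*1*1 = 20 = |G|.

Proof sketch: General theorem: in the regular representation of a finite group G, each irreducible appears with multiplicity equal to its dimension. Check: dim(rho_reg) = sum d_i^2 = 1 + 1 + 1 + 1 + 1 + 1 + 1 + 1 + 1 + 1 + 1 + 1 + 1 + 1 + 1 + 1 + 1 + 1 + 1 + 1 = 20 = |G|.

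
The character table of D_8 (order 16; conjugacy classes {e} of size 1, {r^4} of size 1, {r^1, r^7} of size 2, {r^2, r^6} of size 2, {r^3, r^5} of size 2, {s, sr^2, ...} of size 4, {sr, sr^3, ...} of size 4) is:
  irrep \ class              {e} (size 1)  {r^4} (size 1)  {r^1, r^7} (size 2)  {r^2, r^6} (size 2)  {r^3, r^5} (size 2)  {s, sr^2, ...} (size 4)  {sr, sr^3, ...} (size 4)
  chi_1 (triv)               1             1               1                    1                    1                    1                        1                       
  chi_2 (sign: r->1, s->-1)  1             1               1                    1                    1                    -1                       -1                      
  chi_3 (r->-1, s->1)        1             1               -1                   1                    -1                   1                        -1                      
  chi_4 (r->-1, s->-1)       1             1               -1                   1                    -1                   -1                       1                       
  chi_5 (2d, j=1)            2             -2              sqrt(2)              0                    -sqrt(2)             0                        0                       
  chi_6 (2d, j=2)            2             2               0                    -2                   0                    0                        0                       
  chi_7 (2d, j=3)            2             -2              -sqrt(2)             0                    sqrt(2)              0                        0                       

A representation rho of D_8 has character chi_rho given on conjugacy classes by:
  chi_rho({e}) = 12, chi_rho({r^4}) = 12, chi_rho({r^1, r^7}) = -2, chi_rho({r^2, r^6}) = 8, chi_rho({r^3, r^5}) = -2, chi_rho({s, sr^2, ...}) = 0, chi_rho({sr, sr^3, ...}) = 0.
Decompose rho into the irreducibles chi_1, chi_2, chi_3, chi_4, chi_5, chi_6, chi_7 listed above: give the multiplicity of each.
Multiplicities: chi_1: 2, chi_2: 2, chi_3: 3, chi_4: 3, chi_5: 0, chi_6: 1, chi_7: 0.

Derivation: Use <chi_rho, chi> = (1/|G|) sum_C |C| * chi_rho(C) * conj(chi(C)) with |G| = 16 for each irreducible chi in the table:
  <chi_rho, chi_1> = (1/16)[1*(12)*conj(1) + 1*(12)*conj(1) + 2*(-2)*conj(1) + 2*(8)*conj(1) + 2*(-2)*conj(1) + 4*(0)*conj(1) + 4*(0)*conj(1)]
      = (1/16)[(12) + (12) + (-4) + (16) + (-4) + (0) + (0)] = 32/16 = 2
  <chi_rho, chi_2> = (1/16)[1*(12)*conj(1) + 1*(12)*conj(1) + 2*(-2)*conj(1) + 2*(8)*conj(1) + 2*(-2)*conj(1) + 4*(0)*conj(-1) + 4*(0)*conj(-1)]
      = (1/16)[(12) + (12) + (-4) + (16) + (-4) + (0) + (0)] = 32/16 = 2
  <chi_rho, chi_3> = (1/16)[1*(12)*conj(1) + 1*(12)*conj(1) + 2*(-2)*conj(-1) + 2*(8)*conj(1) + 2*(-2)*conj(-1) + 4*(0)*conj(1) + 4*(0)*conj(-1)]
      = (1/16)[(12) + (12) + (4) + (16) + (4) + (0) + (0)] = 48/16 = 3
  <chi_rho, chi_4> = (1/16)[1*(12)*conj(1) + 1*(12)*conj(1) + 2*(-2)*conj(-1) + 2*(8)*conj(1) + 2*(-2)*conj(-1) + 4*(0)*conj(-1) + 4*(0)*conj(1)]
      = (1/16)[(12) + (12) + (4) + (16) + (4) + (0) + (0)] = 48/16 = 3
  <chi_rho, chi_5> = (1/16)[1*(12)*conj(2) + 1*(12)*conj(-2) + 2*(-2)*conj(sqrt(2)) + 2*(8)*conj(0) + 2*(-2)*conj(-sqrt(2)) + 4*(0)*conj(0) + 4*(0)*conj(0)]
      = (1/16)[(24) + (-24) + (-4*sqrt(2)) + (0) + (4*sqrt(2)) + (0) + (0)] = 0/16 = 0
  <chi_rho, chi_6> = (1/16)[1*(12)*conj(2) + 1*(12)*conj(2) + 2*(-2)*conj(0) + 2*(8)*conj(-2) + 2*(-2)*conj(0) + 4*(0)*conj(0) + 4*(0)*conj(0)]
      = (1/16)[(24) + (24) + (0) + (-32) + (0) + (0) + (0)] = 16/16 = 1
  <chi_rho, chi_7> = (1/16)[1*(12)*conj(2) + 1*(12)*conj(-2) + 2*(-2)*conj(-sqrt(2)) + 2*(8)*conj(0) + 2*(-2)*conj(sqrt(2)) + 4*(0)*conj(0) + 4*(0)*conj(0)]
      = (1/16)[(24) + (-24) + (4*sqrt(2)) + (0) + (-4*sqrt(2)) + (0) + (0)] = 0/16 = 0
Dimension check: dim(rho) = sum (mult * dim) = 2*1 + 2*1 + 3*1 + 3*1 + 0*2 + 1*2 + 0*2 = 12 = chi_rho(e) = 12.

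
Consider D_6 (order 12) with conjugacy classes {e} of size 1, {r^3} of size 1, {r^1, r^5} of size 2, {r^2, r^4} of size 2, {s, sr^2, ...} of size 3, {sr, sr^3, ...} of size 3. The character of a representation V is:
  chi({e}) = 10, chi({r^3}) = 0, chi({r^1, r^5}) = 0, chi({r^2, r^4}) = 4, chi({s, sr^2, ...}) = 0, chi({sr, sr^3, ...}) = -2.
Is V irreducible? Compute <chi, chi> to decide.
Not irreducible (reducible): <chi, chi> = 12 > 1.

Details: <chi, chi> = (1/|G|) sum_C |C| * |chi(C)|^2 = (1/12)[1*|10|^2 + 1*|0|^2 + 2*|0|^2 + 2*|4|^2 + 3*|0|^2 + 3*|-2|^2]
  = (1/12)[(100) + (0) + (0) + (32) + (0) + (12)] = 144/12 = 12.
A character is irreducible iff <chi, chi> = 1, so this representation is reducible.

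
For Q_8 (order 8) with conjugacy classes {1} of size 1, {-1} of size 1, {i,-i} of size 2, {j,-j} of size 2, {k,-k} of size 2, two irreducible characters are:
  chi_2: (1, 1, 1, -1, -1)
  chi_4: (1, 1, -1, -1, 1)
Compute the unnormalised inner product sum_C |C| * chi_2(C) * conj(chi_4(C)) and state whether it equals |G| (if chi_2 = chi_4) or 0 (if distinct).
Sum = 0; so <chi_2, chi_4> = 0 (distinct irreducibles are orthogonal).

Solution. Compute term by term over conjugacy classes (|C| * chi_2(C) * conj(chi_4(C))):
  1*(1)*conj(1) + 1*(1)*conj(1) + 2*(1)*conj(-1) + 2*(-1)*conj(-1) + 2*(-1)*conj(1)
  = (1) + (1) + (-2) + (2) + (-2)
  = 0.
Dividing by |G| = 8 gives 0/8 = 0, matching the row-orthogonality relation <chi_2, chi_4> = [chi_2 = chi_4].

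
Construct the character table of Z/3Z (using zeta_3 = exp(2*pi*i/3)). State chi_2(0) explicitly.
Character table of Z/3Z (irreps indexed chi_0,...,chi_2 with chi_k(m) = zeta_3^(k*m), zeta_3 = exp(2*pi*i/3)):
  irrep \ class  {0} (size 1)  {1} (size 1)    {2} (size 1)  
  chi_0          1             1               1             
  chi_1          1             exp(2*I*pi/3)   exp(-2*I*pi/3)
  chi_2          1             exp(-2*I*pi/3)  exp(2*I*pi/3) 

Spot check: chi_2(0) = zeta_3^(2*0) = zeta_3^0 = 1.

Details: Z/3Z is abelian, so all 3 irreducible complex representations are 1-dimensional. They are given by chi_k(m) = zeta_3^(k*m) for k = 0,...,2. Row orthogonality: sum_m chi_k(m) conj(chi_l(m)) = 3 * [k = l].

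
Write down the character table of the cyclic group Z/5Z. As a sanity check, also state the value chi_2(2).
Character table of Z/5Z (irreps indexed chi_0,...,chi_4 with chi_k(m) = zeta_5^(k*m), zeta_5 = exp(2*pi*i/5)):
  irrep \ class  {0} (size 1)  {1} (size 1)    {2} (size 1)    {3} (size 1)    {4} (size 1)  
  chi_0          1             1               1               1               1             
  chi_1          1             exp(2*I*pi/5)   exp(4*I*pi/5)   exp(-4*I*pi/5)  exp(-2*I*pi/5)
  chi_2          1             exp(4*I*pi/5)   exp(-2*I*pi/5)  exp(2*I*pi/5)   exp(-4*I*pi/5)
  chi_3          1             exp(-4*I*pi/5)  exp(2*I*pi/5)   exp(-2*I*pi/5)  exp(4*I*pi/5) 
  chi_4          1             exp(-2*I*pi/5)  exp(-4*I*pi/5)  exp(4*I*pi/5)   exp(2*I*pi/5) 

Spot check: chi_2(2) = zeta_5^(2*2) = zeta_5^4 = exp(-2*I*pi/5).

Details: Z/5Z is abelian, so all 5 irreducible complex representations are 1-dimensional. They are given by chi_k(m) = zeta_5^(k*m) for k = 0,...,4. Row orthogonality: sum_m chi_k(m) conj(chi_l(m)) = 5 * [k = l].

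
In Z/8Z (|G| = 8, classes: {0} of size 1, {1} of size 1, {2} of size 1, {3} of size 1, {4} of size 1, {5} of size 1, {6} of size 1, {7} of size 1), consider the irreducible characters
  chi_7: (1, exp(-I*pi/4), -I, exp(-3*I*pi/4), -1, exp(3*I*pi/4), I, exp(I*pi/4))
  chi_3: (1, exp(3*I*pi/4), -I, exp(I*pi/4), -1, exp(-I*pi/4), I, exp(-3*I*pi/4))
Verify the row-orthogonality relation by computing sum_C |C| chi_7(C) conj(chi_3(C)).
Sum = 0; so <chi_7, chi_3> = 0 (distinct irreducibles are orthogonal).

Compute term by term over conjugacy classes (|C| * chi_7(C) * conj(chi_3(C))):
  1*(1)*conj(1) + 1*(exp(-I*pi/4))*conj(exp(3*I*pi/4)) + 1*(-I)*conj(-I) + 1*(exp(-3*I*pi/4))*conj(exp(I*pi/4)) + 1*(-1)*conj(-1) + 1*(exp(3*I*pi/4))*conj(exp(-I*pi/4)) + 1*(I)*conj(I) + 1*(exp(I*pi/4))*conj(exp(-3*I*pi/4))
  = (1) + (-1) + (1) + (-1) + (1) + (-1) + (1) + (-1)
  = 0.
(Exp terms are combined using exp(i*s)*conj(exp(i*t)) = exp(i*(s-t)), and sums of them are collapsed using the identity that for every m > 1 the m distinct m-th roots of unity sum to 0, e.g. 1 + exp(2*I*pi/3) + exp(-2*I*pi/3) = 0.)
Dividing by |G| = 8 gives 0/8 = 0, matching the row-orthogonality relation <chi_7, chi_3> = [chi_7 = chi_3].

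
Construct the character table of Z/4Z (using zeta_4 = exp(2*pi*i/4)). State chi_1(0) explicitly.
Character table of Z/4Z (irreps indexed chi_0,...,chi_3 with chi_k(m) = zeta_4^(k*m), zeta_4 = exp(2*pi*i/4)):
  irrep \ class  {0} (size 1)  {1} (size 1)  {2} (size 1)  {3} (size 1)
  chi_0          1             1             1             1           
  chi_1          1             I             -1            -I          
  chi_2          1             -1            1             -1          
  chi_3          1             -I            -1            I           

Spot check: chi_1(0) = zeta_4^(1*0) = zeta_4^0 = 1.

Reasoning: Z/4Z is abelian, so all 4 irreducible complex representations are 1-dimensional. They are given by chi_k(m) = zeta_4^(k*m) for k = 0,...,3. Row orthogonality: sum_m chi_k(m) conj(chi_l(m)) = 4 * [k = l].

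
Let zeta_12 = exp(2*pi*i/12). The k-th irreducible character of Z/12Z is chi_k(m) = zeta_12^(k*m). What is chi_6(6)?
chi_6(6) = zeta_12^36 = 1

Solution. chi_6(6) = zeta_12^(6*6) = zeta_12^36. Since zeta_12^12 = 1, this equals zeta_12^0 = exp(2*pi*i*0/12) = 1.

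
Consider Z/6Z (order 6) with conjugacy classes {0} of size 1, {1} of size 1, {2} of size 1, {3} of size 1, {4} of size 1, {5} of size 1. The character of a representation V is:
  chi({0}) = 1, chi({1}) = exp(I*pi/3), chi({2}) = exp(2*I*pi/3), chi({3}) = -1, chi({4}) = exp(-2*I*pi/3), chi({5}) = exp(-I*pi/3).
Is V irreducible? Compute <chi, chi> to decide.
Irreducible: <chi, chi> = 1.

Justification: <chi, chi> = (1/|G|) sum_C |C| * |chi(C)|^2 = (1/6)[1*|1|^2 + 1*|exp(I*pi/3)|^2 + 1*|exp(2*I*pi/3)|^2 + 1*|-1|^2 + 1*|exp(-2*I*pi/3)|^2 + 1*|exp(-I*pi/3)|^2]
  = (1/6)[(1) + (1) + (1) + (1) + (1) + (1)] = 6/6 = 1.
(Exp terms are combined using exp(i*s)*conj(exp(i*t)) = exp(i*(s-t)), and sums of them are collapsed using the identity that for every m > 1 the m distinct m-th roots of unity sum to 0, e.g. 1 + exp(2*I*pi/3) + exp(-2*I*pi/3) = 0.)
A character is irreducible iff <chi, chi> = 1, so this representation is irreducible.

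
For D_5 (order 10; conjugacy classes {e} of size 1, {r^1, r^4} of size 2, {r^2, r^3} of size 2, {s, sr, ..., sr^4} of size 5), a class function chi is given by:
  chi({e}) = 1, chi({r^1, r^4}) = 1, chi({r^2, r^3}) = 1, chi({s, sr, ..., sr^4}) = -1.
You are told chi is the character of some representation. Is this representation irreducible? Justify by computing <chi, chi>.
Irreducible: <chi, chi> = 1.

Derivation: <chi, chi> = (1/|G|) sum_C |C| * |chi(C)|^2 = (1/10)[1*|1|^2 + 2*|1|^2 + 2*|1|^2 + 5*|-1|^2]
  = (1/10)[(1) + (2) + (2) + (5)] = 10/10 = 1.
A character is irreducible iff <chi, chi> = 1, so this representation is irreducible.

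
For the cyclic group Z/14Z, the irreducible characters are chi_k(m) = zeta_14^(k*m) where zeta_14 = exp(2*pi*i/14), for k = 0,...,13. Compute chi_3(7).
chi_3(7) = zeta_14^21 = -1

Argument: chi_3(7) = zeta_14^(3*7) = zeta_14^21. Since zeta_14^14 = 1, this equals zeta_14^7 = exp(2*pi*i*7/14) = -1.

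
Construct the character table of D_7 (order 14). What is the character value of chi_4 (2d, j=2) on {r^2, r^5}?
Conjugacy classes: {e} of size 1, {r^1, r^6} of size 2, {r^2, r^5} of size 2, {r^3, r^4} of size 2, {s, sr, ..., sr^6} of size 7.
Character table:
  irrep \ class              {e} (size 1)  {r^1, r^6} (size 2)  {r^2, r^5} (size 2)  {r^3, r^4} (size 2)  {s, sr, ..., sr^6} (size 7)
  chi_1 (triv)               1             1                    1                    1                    1                          
  chi_2 (sign: r->1, s->-1)  1             1                    1                    1                    -1                         
  chi_3 (2d, j=1)            2             2*cos(2*pi/7)        -2*cos(3*pi/7)       -2*cos(pi/7)         0                          
  chi_4 (2d, j=2)            2             -2*cos(3*pi/7)       -2*cos(pi/7)         2*cos(2*pi/7)        0                          
  chi_5 (2d, j=3)            2             -2*cos(pi/7)         2*cos(2*pi/7)        -2*cos(3*pi/7)       0                          

Spot check: chi_4 (2d, j=2) on {r^2, r^5} = -2*cos(pi/7).

Explanation: D_7 has order 2*7 = 14 with 5 conjugacy classes, hence 5 irreducibles. Sum of squared dims 1 + 1 + 4 + 4 + 4 = 14 = |G|. Linear characters come from the abelianisation; the 2-dimensional irreps have character r^k -> 2*cos(2*pi*j*k/7), reflections -> 0.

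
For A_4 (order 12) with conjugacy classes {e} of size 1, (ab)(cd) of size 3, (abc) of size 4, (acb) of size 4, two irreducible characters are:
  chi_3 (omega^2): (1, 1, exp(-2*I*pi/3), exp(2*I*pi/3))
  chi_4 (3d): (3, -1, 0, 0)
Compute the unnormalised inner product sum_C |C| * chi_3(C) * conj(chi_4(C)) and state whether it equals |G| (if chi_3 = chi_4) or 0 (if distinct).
Sum = 0; so <chi_3, chi_4> = 0 (distinct irreducibles are orthogonal).

Compute term by term over conjugacy classes (|C| * chi_3(C) * conj(chi_4(C))):
  1*(1)*conj(3) + 3*(1)*conj(-1) + 4*(exp(-2*I*pi/3))*conj(0) + 4*(exp(2*I*pi/3))*conj(0)
  = (3) + (-3) + (0) + (0)
  = 0.
(Exp terms are combined using exp(i*s)*conj(exp(i*t)) = exp(i*(s-t)), and sums of them are collapsed using the identity that for every m > 1 the m distinct m-th roots of unity sum to 0, e.g. 1 + exp(2*I*pi/3) + exp(-2*I*pi/3) = 0.)
Dividing by |G| = 12 gives 0/12 = 0, matching the row-orthogonality relation <chi_3, chi_4> = [chi_3 = chi_4].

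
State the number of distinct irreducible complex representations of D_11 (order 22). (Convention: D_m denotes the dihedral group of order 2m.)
7

Working: The number of irreducible complex representations of a finite group equals its number of conjugacy classes. D_11 has 7 conjugacy classes ((n+3)/2 for n odd), so D_11 (order 22) has exactly 7 irreducible complex representations.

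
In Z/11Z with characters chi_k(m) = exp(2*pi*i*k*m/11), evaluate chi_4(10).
chi_4(10) = zeta_11^40 = exp(-8*I*pi/11)

Argument: chi_4(10) = zeta_11^(4*10) = zeta_11^40. Since zeta_11^11 = 1, this equals zeta_11^7 = exp(2*pi*i*7/11) = exp(-8*I*pi/11).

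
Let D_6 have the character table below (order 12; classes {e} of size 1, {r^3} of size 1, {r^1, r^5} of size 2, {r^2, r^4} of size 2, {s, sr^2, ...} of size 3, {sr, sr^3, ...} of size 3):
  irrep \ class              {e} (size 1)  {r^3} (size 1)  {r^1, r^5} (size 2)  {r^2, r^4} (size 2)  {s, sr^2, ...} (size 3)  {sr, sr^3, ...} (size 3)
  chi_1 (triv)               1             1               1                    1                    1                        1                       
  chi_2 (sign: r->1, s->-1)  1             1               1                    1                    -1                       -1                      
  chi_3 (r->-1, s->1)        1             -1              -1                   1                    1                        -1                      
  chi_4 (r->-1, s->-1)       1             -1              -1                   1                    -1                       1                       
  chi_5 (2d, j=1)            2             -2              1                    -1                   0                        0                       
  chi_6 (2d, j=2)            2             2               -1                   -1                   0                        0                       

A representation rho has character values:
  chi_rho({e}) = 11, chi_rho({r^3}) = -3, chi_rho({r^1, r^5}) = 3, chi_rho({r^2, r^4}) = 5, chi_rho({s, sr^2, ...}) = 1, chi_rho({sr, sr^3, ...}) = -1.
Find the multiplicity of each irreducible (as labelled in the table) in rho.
Multiplicities: chi_1: 2, chi_2: 2, chi_3: 2, chi_4: 1, chi_5: 2, chi_6: 0.

Solution. Use <chi_rho, chi> = (1/|G|) sum_C |C| * chi_rho(C) * conj(chi(C)) with |G| = 12 for each irreducible chi in the table:
  <chi_rho, chi_1> = (1/12)[1*(11)*conj(1) + 1*(-3)*conj(1) + 2*(3)*conj(1) + 2*(5)*conj(1) + 3*(1)*conj(1) + 3*(-1)*conj(1)]
      = (1/12)[(11) + (-3) + (6) + (10) + (3) + (-3)] = 24/12 = 2
  <chi_rho, chi_2> = (1/12)[1*(11)*conj(1) + 1*(-3)*conj(1) + 2*(3)*conj(1) + 2*(5)*conj(1) + 3*(1)*conj(-1) + 3*(-1)*conj(-1)]
      = (1/12)[(11) + (-3) + (6) + (10) + (-3) + (3)] = 24/12 = 2
  <chi_rho, chi_3> = (1/12)[1*(11)*conj(1) + 1*(-3)*conj(-1) + 2*(3)*conj(-1) + 2*(5)*conj(1) + 3*(1)*conj(1) + 3*(-1)*conj(-1)]
      = (1/12)[(11) + (3) + (-6) + (10) + (3) + (3)] = 24/12 = 2
  <chi_rho, chi_4> = (1/12)[1*(11)*conj(1) + 1*(-3)*conj(-1) + 2*(3)*conj(-1) + 2*(5)*conj(1) + 3*(1)*conj(-1) + 3*(-1)*conj(1)]
      = (1/12)[(11) + (3) + (-6) + (10) + (-3) + (-3)] = 12/12 = 1
  <chi_rho, chi_5> = (1/12)[1*(11)*conj(2) + 1*(-3)*conj(-2) + 2*(3)*conj(1) + 2*(5)*conj(-1) + 3*(1)*conj(0) + 3*(-1)*conj(0)]
      = (1/12)[(22) + (6) + (6) + (-10) + (0) + (0)] = 24/12 = 2
  <chi_rho, chi_6> = (1/12)[1*(11)*conj(2) + 1*(-3)*conj(2) + 2*(3)*conj(-1) + 2*(5)*conj(-1) + 3*(1)*conj(0) + 3*(-1)*conj(0)]
      = (1/12)[(22) + (-6) + (-6) + (-10) + (0) + (0)] = 0/12 = 0
Dimension check: dim(rho) = sum (mult * dim) = 2*1 + 2*1 + 2*1 + 1*1 + 2*2 + 0*2 = 11 = chi_rho(e) = 11.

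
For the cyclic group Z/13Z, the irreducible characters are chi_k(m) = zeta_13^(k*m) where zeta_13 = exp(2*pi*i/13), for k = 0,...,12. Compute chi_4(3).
chi_4(3) = zeta_13^12 = exp(-2*I*pi/13)

Details: chi_4(3) = zeta_13^(4*3) = zeta_13^12. Since zeta_13^13 = 1, this equals zeta_13^12 = exp(2*pi*i*12/13) = exp(-2*I*pi/13).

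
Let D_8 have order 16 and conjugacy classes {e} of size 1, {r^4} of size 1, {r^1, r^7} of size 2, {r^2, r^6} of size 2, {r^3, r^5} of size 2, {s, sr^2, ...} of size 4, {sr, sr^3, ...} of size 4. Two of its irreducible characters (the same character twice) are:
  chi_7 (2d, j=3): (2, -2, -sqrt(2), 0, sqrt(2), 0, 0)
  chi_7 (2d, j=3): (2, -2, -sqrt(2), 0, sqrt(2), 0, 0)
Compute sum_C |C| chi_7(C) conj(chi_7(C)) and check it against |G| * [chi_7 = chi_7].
Sum = 16 = |G| = 16; so <chi_7, chi_7> = 1 (norm-1 confirms irreducibility).

Reasoning: Compute term by term over conjugacy classes (|C| * chi_7(C) * conj(chi_7(C))):
  1*(2)*conj(2) + 1*(-2)*conj(-2) + 2*(-sqrt(2))*conj(-sqrt(2)) + 2*(0)*conj(0) + 2*(sqrt(2))*conj(sqrt(2)) + 4*(0)*conj(0) + 4*(0)*conj(0)
  = (4) + (4) + (4) + (0) + (4) + (0) + (0)
  = 16.
Dividing by |G| = 16 gives 16/16 = 1, matching the row-orthogonality relation <chi_7, chi_7> = [chi_7 = chi_7].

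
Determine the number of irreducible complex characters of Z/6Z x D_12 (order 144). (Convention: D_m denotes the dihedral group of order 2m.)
54

The number of irreducible complex representations of a finite group equals its number of conjugacy classes. For a direct product, #classes(G x H) = #classes(G) * #classes(H). Z/6Z has 6 classes (abelian), D_12 has 9 classes, so 6 * 9 = 54, so Z/6Z x D_12 (order 144) has exactly 54 irreducible complex representations.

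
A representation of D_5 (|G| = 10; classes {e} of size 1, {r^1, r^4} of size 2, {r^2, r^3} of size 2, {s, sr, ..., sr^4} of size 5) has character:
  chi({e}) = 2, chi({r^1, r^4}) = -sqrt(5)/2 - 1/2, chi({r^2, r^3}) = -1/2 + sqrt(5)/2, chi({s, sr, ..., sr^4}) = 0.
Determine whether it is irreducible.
Irreducible: <chi, chi> = 1.

Why: <chi, chi> = (1/|G|) sum_C |C| * |chi(C)|^2 = (1/10)[1*|2|^2 + 2*|-sqrt(5)/2 - 1/2|^2 + 2*|-1/2 + sqrt(5)/2|^2 + 5*|0|^2]
  = (1/10)[(4) + (sqrt(5) + 3) + (3 - sqrt(5)) + (0)] = 10/10 = 1.
A character is irreducible iff <chi, chi> = 1, so this representation is irreducible.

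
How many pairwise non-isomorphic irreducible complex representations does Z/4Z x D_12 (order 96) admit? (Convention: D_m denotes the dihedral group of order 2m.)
36

Working: The number of irreducible complex representations of a finite group equals its number of conjugacy classes. For a direct product, #classes(G x H) = #classes(G) * #classes(H). Z/4Z has 4 classes (abelian), D_12 has 9 classes, so 4 * 9 = 36, so Z/4Z x D_12 (order 96) has exactly 36 irreducible complex representations.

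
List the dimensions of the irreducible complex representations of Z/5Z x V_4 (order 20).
Dimensions: 1, 1, 1, 1, 1, 1, 1, 1, 1, 1, 1, 1, 1, 1, 1, 1, 1, 1, 1, 1

Argument: There are 20 irreducibles (= number of conjugacy classes). Their dimensions d_i satisfy sum d_i^2 = |G| = 20: 1 + 1 + 1 + 1 + 1 + 1 + 1 + 1 + 1 + 1 + 1 + 1 + 1 + 1 + 1 + 1 + 1 + 1 + 1 + 1 = 20. (For the product with Z/5Z: each of the 5 1-dim characters of Z/5Z tensors with each irrep of V_4, giving 5 copies of each V_4-dimension.)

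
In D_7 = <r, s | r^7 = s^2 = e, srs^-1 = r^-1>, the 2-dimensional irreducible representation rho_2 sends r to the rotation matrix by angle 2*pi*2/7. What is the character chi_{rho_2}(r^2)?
chi_{rho_2}(r^2) = 2*cos(2*pi*2*2/7) = -2*cos(pi/7)

Derivation: rho_2(r^2) is rotation by angle 2*pi*2*2/7, whose trace is 2*cos(2*pi*2*2/7) = -2*cos(pi/7).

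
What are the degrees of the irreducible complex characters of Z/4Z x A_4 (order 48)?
Dimensions: 1, 1, 1, 1, 1, 1, 1, 1, 1, 1, 1, 1, 3, 3, 3, 3

Argument: There are 16 irreducibles (= number of conjugacy classes). Their dimensions d_i satisfy sum d_i^2 = |G| = 48: 1 + 1 + 1 + 1 + 1 + 1 + 1 + 1 + 1 + 1 + 1 + 1 + 9 + 9 + 9 + 9 = 48. (For the product with Z/4Z: each of the 4 1-dim characters of Z/4Z tensors with each irrep of A_4, giving 4 copies of each A_4-dimension.)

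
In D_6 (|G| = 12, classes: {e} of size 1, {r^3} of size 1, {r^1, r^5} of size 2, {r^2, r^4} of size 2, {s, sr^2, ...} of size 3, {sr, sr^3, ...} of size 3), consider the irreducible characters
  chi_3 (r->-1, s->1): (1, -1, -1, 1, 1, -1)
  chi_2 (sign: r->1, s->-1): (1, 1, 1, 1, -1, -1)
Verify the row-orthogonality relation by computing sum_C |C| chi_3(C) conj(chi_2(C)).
Sum = 0; so <chi_3, chi_2> = 0 (distinct irreducibles are orthogonal).

Justification: Compute term by term over conjugacy classes (|C| * chi_3(C) * conj(chi_2(C))):
  1*(1)*conj(1) + 1*(-1)*conj(1) + 2*(-1)*conj(1) + 2*(1)*conj(1) + 3*(1)*conj(-1) + 3*(-1)*conj(-1)
  = (1) + (-1) + (-2) + (2) + (-3) + (3)
  = 0.
Dividing by |G| = 12 gives 0/12 = 0, matching the row-orthogonality relation <chi_3, chi_2> = [chi_3 = chi_2].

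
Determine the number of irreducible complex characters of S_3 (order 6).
3

Details: The number of irreducible complex representations of a finite group equals its number of conjugacy classes. Conjugacy classes in S_3 correspond to cycle types, i.e. partitions of 3; there are p(3) = 3 of them, so S_3 (order 6) has exactly 3 irreducible complex representations.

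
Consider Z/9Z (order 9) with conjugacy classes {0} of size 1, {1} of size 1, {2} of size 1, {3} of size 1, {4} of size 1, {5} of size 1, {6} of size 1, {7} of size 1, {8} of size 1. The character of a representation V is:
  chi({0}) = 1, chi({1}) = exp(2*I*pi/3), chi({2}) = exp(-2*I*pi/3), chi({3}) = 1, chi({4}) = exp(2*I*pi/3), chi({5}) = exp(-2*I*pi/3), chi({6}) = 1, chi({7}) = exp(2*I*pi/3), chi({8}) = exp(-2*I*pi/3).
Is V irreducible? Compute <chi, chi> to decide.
Irreducible: <chi, chi> = 1.

Working: <chi, chi> = (1/|G|) sum_C |C| * |chi(C)|^2 = (1/9)[1*|1|^2 + 1*|exp(2*I*pi/3)|^2 + 1*|exp(-2*I*pi/3)|^2 + 1*|1|^2 + 1*|exp(2*I*pi/3)|^2 + 1*|exp(-2*I*pi/3)|^2 + 1*|1|^2 + 1*|exp(2*I*pi/3)|^2 + 1*|exp(-2*I*pi/3)|^2]
  = (1/9)[(1) + (1) + (1) + (1) + (1) + (1) + (1) + (1) + (1)] = 9/9 = 1.
(Exp terms are combined using exp(i*s)*conj(exp(i*t)) = exp(i*(s-t)), and sums of them are collapsed using the identity that for every m > 1 the m distinct m-th roots of unity sum to 0, e.g. 1 + exp(2*I*pi/3) + exp(-2*I*pi/3) = 0.)
A character is irreducible iff <chi, chi> = 1, so this representation is irreducible.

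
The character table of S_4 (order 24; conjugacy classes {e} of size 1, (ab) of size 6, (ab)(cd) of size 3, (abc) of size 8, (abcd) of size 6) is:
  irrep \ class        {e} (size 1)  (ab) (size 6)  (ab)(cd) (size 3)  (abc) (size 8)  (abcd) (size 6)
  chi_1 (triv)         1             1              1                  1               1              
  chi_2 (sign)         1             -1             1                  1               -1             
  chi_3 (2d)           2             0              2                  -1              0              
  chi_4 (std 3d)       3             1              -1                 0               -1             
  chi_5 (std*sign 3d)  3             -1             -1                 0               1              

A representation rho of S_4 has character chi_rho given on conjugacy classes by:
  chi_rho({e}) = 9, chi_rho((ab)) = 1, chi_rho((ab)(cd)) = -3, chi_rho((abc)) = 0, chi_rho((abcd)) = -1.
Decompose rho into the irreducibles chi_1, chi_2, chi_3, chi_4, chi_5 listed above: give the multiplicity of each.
Multiplicities: chi_1: 0, chi_2: 0, chi_3: 0, chi_4: 2, chi_5: 1.

Why: Use <chi_rho, chi> = (1/|G|) sum_C |C| * chi_rho(C) * conj(chi(C)) with |G| = 24 for each irreducible chi in the table:
  <chi_rho, chi_1> = (1/24)[1*(9)*conj(1) + 6*(1)*conj(1) + 3*(-3)*conj(1) + 8*(0)*conj(1) + 6*(-1)*conj(1)]
      = (1/24)[(9) + (6) + (-9) + (0) + (-6)] = 0/24 = 0
  <chi_rho, chi_2> = (1/24)[1*(9)*conj(1) + 6*(1)*conj(-1) + 3*(-3)*conj(1) + 8*(0)*conj(1) + 6*(-1)*conj(-1)]
      = (1/24)[(9) + (-6) + (-9) + (0) + (6)] = 0/24 = 0
  <chi_rho, chi_3> = (1/24)[1*(9)*conj(2) + 6*(1)*conj(0) + 3*(-3)*conj(2) + 8*(0)*conj(-1) + 6*(-1)*conj(0)]
      = (1/24)[(18) + (0) + (-18) + (0) + (0)] = 0/24 = 0
  <chi_rho, chi_4> = (1/24)[1*(9)*conj(3) + 6*(1)*conj(1) + 3*(-3)*conj(-1) + 8*(0)*conj(0) + 6*(-1)*conj(-1)]
      = (1/24)[(27) + (6) + (9) + (0) + (6)] = 48/24 = 2
  <chi_rho, chi_5> = (1/24)[1*(9)*conj(3) + 6*(1)*conj(-1) + 3*(-3)*conj(-1) + 8*(0)*conj(0) + 6*(-1)*conj(1)]
      = (1/24)[(27) + (-6) + (9) + (0) + (-6)] = 24/24 = 1
Dimension check: dim(rho) = sum (mult * dim) = 0*1 + 0*1 + 0*2 + 2*3 + 1*3 = 9 = chi_rho(e) = 9.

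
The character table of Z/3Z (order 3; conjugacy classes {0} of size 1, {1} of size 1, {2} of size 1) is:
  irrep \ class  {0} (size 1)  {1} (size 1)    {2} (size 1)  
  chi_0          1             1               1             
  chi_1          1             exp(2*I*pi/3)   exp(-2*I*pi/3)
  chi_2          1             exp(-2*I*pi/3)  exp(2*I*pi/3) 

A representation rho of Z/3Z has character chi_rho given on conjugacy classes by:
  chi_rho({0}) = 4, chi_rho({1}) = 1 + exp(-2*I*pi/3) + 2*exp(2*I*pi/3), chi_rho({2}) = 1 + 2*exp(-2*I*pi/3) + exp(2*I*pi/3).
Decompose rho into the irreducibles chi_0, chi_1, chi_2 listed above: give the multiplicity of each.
Multiplicities: chi_0: 1, chi_1: 2, chi_2: 1.

Reasoning: Use <chi_rho, chi> = (1/|G|) sum_C |C| * chi_rho(C) * conj(chi(C)) with |G| = 3 for each irreducible chi in the table:
  <chi_rho, chi_0> = (1/3)[1*(4)*conj(1) + 1*(1 + exp(-2*I*pi/3) + 2*exp(2*I*pi/3))*conj(1) + 1*(1 + 2*exp(-2*I*pi/3) + exp(2*I*pi/3))*conj(1)]
      = (1/3)[(4) + (1 + exp(-2*I*pi/3) + 2*exp(2*I*pi/3)) + (1 + 2*exp(-2*I*pi/3) + exp(2*I*pi/3))] = 3/3 = 1
  <chi_rho, chi_1> = (1/3)[1*(4)*conj(1) + 1*(1 + exp(-2*I*pi/3) + 2*exp(2*I*pi/3))*conj(exp(2*I*pi/3)) + 1*(1 + 2*exp(-2*I*pi/3) + exp(2*I*pi/3))*conj(exp(-2*I*pi/3))]
      = (1/3)[(4) + (1) + (1)] = 6/3 = 2
  <chi_rho, chi_2> = (1/3)[1*(4)*conj(1) + 1*(1 + exp(-2*I*pi/3) + 2*exp(2*I*pi/3))*conj(exp(-2*I*pi/3)) + 1*(1 + 2*exp(-2*I*pi/3) + exp(2*I*pi/3))*conj(exp(2*I*pi/3))]
      = (1/3)[(4) + (1 + 2*exp(-2*I*pi/3) + exp(2*I*pi/3)) + (1 + exp(-2*I*pi/3) + 2*exp(2*I*pi/3))] = 3/3 = 1
(Exp terms are combined using exp(i*s)*conj(exp(i*t)) = exp(i*(s-t)), and sums of them are collapsed using the identity that for every m > 1 the m distinct m-th roots of unity sum to 0, e.g. 1 + exp(2*I*pi/3) + exp(-2*I*pi/3) = 0.)
Dimension check: dim(rho) = sum (mult * dim) = 1*1 + 2*1 + 1*1 = 4 = chi_rho(e) = 4.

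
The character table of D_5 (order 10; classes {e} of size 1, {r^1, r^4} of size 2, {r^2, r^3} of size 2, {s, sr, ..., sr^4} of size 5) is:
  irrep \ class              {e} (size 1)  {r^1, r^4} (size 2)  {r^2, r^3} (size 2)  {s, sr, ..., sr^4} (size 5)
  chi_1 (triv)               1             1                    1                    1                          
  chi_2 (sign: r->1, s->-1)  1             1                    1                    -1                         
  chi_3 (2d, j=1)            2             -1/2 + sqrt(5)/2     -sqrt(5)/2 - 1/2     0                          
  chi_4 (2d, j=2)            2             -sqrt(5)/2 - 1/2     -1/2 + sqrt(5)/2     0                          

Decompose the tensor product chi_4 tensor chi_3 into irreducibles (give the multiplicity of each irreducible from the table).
chi_4 tensor chi_3 = chi_3 + chi_4 (all other irreducibles have multiplicity 0).

Why: The character of a tensor product is the pointwise product (chi_4 * chi_3)(C) = chi_4(C) * chi_3(C):
  {e}: (2)*(2), {r^1, r^4}: (-sqrt(5)/2 - 1/2)*(-1/2 + sqrt(5)/2), {r^2, r^3}: (-1/2 + sqrt(5)/2)*(-sqrt(5)/2 - 1/2), {s, sr, ..., sr^4}: (0)*(0)
so (chi_4 * chi_3) takes values
  {e} -> 4, {r^1, r^4} -> -1, {r^2, r^3} -> -1, {s, sr, ..., sr^4} -> 0.
Now take the inner product of this character with each irreducible chi from the table, <chi_4*chi_3, chi> = (1/10) sum_C |C| (chi_4*chi_3)(C) conj(chi(C)):
  <chi_4*chi_3, chi_1> = (1/10)[1*(4)*conj(1) + 2*(-1)*conj(1) + 2*(-1)*conj(1) + 5*(0)*conj(1)]
      = (1/10)[(4) + (-2) + (-2) + (0)] = 0/10 = 0
  <chi_4*chi_3, chi_2> = (1/10)[1*(4)*conj(1) + 2*(-1)*conj(1) + 2*(-1)*conj(1) + 5*(0)*conj(-1)]
      = (1/10)[(4) + (-2) + (-2) + (0)] = 0/10 = 0
  <chi_4*chi_3, chi_3> = (1/10)[1*(4)*conj(2) + 2*(-1)*conj(-1/2 + sqrt(5)/2) + 2*(-1)*conj(-sqrt(5)/2 - 1/2) + 5*(0)*conj(0)]
      = (1/10)[(8) + (1 - sqrt(5)) + (1 + sqrt(5)) + (0)] = 10/10 = 1
  <chi_4*chi_3, chi_4> = (1/10)[1*(4)*conj(2) + 2*(-1)*conj(-sqrt(5)/2 - 1/2) + 2*(-1)*conj(-1/2 + sqrt(5)/2) + 5*(0)*conj(0)]
      = (1/10)[(8) + (1 + sqrt(5)) + (1 - sqrt(5)) + (0)] = 10/10 = 1
Hence the multiplicities are chi_3: 1, chi_4: 1. Dimension check: dim(chi_4)*dim(chi_3) = 2*2 = 4 and sum (mult * dim) = 1*2 + 1*2 = 4.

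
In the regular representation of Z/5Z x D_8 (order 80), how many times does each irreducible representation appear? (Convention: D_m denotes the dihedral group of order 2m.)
Each irreducible V_i of dimension d_i appears with multiplicity d_i, i.e. rho_reg = (direct sum over all irreducibles V_i) d_i V_i. The irreducible dimensions for Z/5Z x D_8 are 1, 1, 1, 1, 1, 1, 1, 1, 1, 1, 1, 1, 1, 1, 1, 1, 1, 1, 1, 1, 2, 2, 2, 2, 2, 2, 2, 2, 2, 2, 2, 2, 2, 2, 2: 20 irreducibles of dimension 1, each with multiplicity 1; 15 irreducibles of dimension 2, each with multiplicity 2. Total dimension 20*1*1 + 15*2*2 = 80 = |G|.

Why: General theorem: in the regular representation of a finite group G, each irreducible appears with multiplicity equal to its dimension. Check: dim(rho_reg) = sum d_i^2 = 1 + 1 + 1 + 1 + 1 + 1 + 1 + 1 + 1 + 1 + 1 + 1 + 1 + 1 + 1 + 1 + 1 + 1 + 1 + 1 + 4 + 4 + 4 + 4 + 4 + 4 + 4 + 4 + 4 + 4 + 4 + 4 + 4 + 4 + 4 = 80 = |G|.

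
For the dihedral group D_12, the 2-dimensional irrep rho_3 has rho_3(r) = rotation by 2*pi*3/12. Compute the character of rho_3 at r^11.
chi_{rho_3}(r^11) = 2*cos(2*pi*3*11/12) = 0

Justification: rho_3(r^11) is rotation by angle 2*pi*3*11/12, whose trace is 2*cos(2*pi*3*11/12) = 0.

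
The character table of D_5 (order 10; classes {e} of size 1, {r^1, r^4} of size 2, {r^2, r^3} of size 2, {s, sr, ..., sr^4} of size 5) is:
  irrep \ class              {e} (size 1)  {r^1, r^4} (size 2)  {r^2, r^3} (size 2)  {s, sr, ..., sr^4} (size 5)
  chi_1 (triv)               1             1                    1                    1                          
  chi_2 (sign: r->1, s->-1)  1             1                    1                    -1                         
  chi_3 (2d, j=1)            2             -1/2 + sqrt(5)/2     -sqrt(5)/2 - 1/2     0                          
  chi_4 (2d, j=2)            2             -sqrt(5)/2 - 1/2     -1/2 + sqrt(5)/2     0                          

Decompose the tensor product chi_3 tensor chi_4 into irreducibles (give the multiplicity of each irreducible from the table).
chi_3 tensor chi_4 = chi_3 + chi_4 (all other irreducibles have multiplicity 0).

Derivation: The character of a tensor product is the pointwise product (chi_3 * chi_4)(C) = chi_3(C) * chi_4(C):
  {e}: (2)*(2), {r^1, r^4}: (-1/2 + sqrt(5)/2)*(-sqrt(5)/2 - 1/2), {r^2, r^3}: (-sqrt(5)/2 - 1/2)*(-1/2 + sqrt(5)/2), {s, sr, ..., sr^4}: (0)*(0)
so (chi_3 * chi_4) takes values
  {e} -> 4, {r^1, r^4} -> -1, {r^2, r^3} -> -1, {s, sr, ..., sr^4} -> 0.
Now take the inner product of this character with each irreducible chi from the table, <chi_3*chi_4, chi> = (1/10) sum_C |C| (chi_3*chi_4)(C) conj(chi(C)):
  <chi_3*chi_4, chi_1> = (1/10)[1*(4)*conj(1) + 2*(-1)*conj(1) + 2*(-1)*conj(1) + 5*(0)*conj(1)]
      = (1/10)[(4) + (-2) + (-2) + (0)] = 0/10 = 0
  <chi_3*chi_4, chi_2> = (1/10)[1*(4)*conj(1) + 2*(-1)*conj(1) + 2*(-1)*conj(1) + 5*(0)*conj(-1)]
      = (1/10)[(4) + (-2) + (-2) + (0)] = 0/10 = 0
  <chi_3*chi_4, chi_3> = (1/10)[1*(4)*conj(2) + 2*(-1)*conj(-1/2 + sqrt(5)/2) + 2*(-1)*conj(-sqrt(5)/2 - 1/2) + 5*(0)*conj(0)]
      = (1/10)[(8) + (1 - sqrt(5)) + (1 + sqrt(5)) + (0)] = 10/10 = 1
  <chi_3*chi_4, chi_4> = (1/10)[1*(4)*conj(2) + 2*(-1)*conj(-sqrt(5)/2 - 1/2) + 2*(-1)*conj(-1/2 + sqrt(5)/2) + 5*(0)*conj(0)]
      = (1/10)[(8) + (1 + sqrt(5)) + (1 - sqrt(5)) + (0)] = 10/10 = 1
Hence the multiplicities are chi_3: 1, chi_4: 1. Dimension check: dim(chi_3)*dim(chi_4) = 2*2 = 4 and sum (mult * dim) = 1*2 + 1*2 = 4.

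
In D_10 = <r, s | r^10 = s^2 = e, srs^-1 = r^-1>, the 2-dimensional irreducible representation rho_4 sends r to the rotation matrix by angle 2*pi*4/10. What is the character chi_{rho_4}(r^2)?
chi_{rho_4}(r^2) = 2*cos(2*pi*4*2/10) = -1/2 + sqrt(5)/2

Working: rho_4(r^2) is rotation by angle 2*pi*4*2/10, whose trace is 2*cos(2*pi*4*2/10) = -1/2 + sqrt(5)/2.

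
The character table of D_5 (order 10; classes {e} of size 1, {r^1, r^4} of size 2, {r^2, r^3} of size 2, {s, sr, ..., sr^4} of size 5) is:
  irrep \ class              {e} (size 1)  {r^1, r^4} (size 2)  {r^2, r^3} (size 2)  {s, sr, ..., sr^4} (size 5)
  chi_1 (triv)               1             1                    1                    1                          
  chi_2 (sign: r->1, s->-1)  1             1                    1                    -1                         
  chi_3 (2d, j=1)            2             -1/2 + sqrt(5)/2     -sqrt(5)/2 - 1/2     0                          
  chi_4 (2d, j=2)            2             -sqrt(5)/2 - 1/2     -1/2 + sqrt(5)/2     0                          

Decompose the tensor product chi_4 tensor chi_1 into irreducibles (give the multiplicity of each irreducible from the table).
chi_4 tensor chi_1 = chi_4 (all other irreducibles have multiplicity 0).

Explanation: The character of a tensor product is the pointwise product (chi_4 * chi_1)(C) = chi_4(C) * chi_1(C):
  {e}: (2)*(1), {r^1, r^4}: (-sqrt(5)/2 - 1/2)*(1), {r^2, r^3}: (-1/2 + sqrt(5)/2)*(1), {s, sr, ..., sr^4}: (0)*(1)
so (chi_4 * chi_1) takes values
  {e} -> 2, {r^1, r^4} -> -sqrt(5)/2 - 1/2, {r^2, r^3} -> -1/2 + sqrt(5)/2, {s, sr, ..., sr^4} -> 0.
Now take the inner product of this character with each irreducible chi from the table, <chi_4*chi_1, chi> = (1/10) sum_C |C| (chi_4*chi_1)(C) conj(chi(C)):
  <chi_4*chi_1, chi_1> = (1/10)[1*(2)*conj(1) + 2*(-sqrt(5)/2 - 1/2)*conj(1) + 2*(-1/2 + sqrt(5)/2)*conj(1) + 5*(0)*conj(1)]
      = (1/10)[(2) + (-sqrt(5) - 1) + (-1 + sqrt(5)) + (0)] = 0/10 = 0
  <chi_4*chi_1, chi_2> = (1/10)[1*(2)*conj(1) + 2*(-sqrt(5)/2 - 1/2)*conj(1) + 2*(-1/2 + sqrt(5)/2)*conj(1) + 5*(0)*conj(-1)]
      = (1/10)[(2) + (-sqrt(5) - 1) + (-1 + sqrt(5)) + (0)] = 0/10 = 0
  <chi_4*chi_1, chi_3> = (1/10)[1*(2)*conj(2) + 2*(-sqrt(5)/2 - 1/2)*conj(-1/2 + sqrt(5)/2) + 2*(-1/2 + sqrt(5)/2)*conj(-sqrt(5)/2 - 1/2) + 5*(0)*conj(0)]
      = (1/10)[(4) + (-2) + (-2) + (0)] = 0/10 = 0
  <chi_4*chi_1, chi_4> = (1/10)[1*(2)*conj(2) + 2*(-sqrt(5)/2 - 1/2)*conj(-sqrt(5)/2 - 1/2) + 2*(-1/2 + sqrt(5)/2)*conj(-1/2 + sqrt(5)/2) + 5*(0)*conj(0)]
      = (1/10)[(4) + (sqrt(5) + 3) + (3 - sqrt(5)) + (0)] = 10/10 = 1
Hence the multiplicities are chi_4: 1. Dimension check: dim(chi_4)*dim(chi_1) = 2*1 = 2 and sum (mult * dim) = 1*2 = 2.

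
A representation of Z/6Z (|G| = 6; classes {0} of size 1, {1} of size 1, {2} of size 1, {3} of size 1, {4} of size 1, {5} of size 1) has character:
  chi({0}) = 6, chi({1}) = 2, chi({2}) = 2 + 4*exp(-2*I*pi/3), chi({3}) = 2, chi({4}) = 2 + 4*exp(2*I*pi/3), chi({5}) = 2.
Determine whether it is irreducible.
Not irreducible (reducible): <chi, chi> = 12 > 1.

Explanation: <chi, chi> = (1/|G|) sum_C |C| * |chi(C)|^2 = (1/6)[1*|6|^2 + 1*|2|^2 + 1*|2 + 4*exp(-2*I*pi/3)|^2 + 1*|2|^2 + 1*|2 + 4*exp(2*I*pi/3)|^2 + 1*|2|^2]
  = (1/6)[(36) + (4) + (12) + (4) + (12) + (4)] = 72/6 = 12.
(Exp terms are combined using exp(i*s)*conj(exp(i*t)) = exp(i*(s-t)), and sums of them are collapsed using the identity that for every m > 1 the m distinct m-th roots of unity sum to 0, e.g. 1 + exp(2*I*pi/3) + exp(-2*I*pi/3) = 0.)
A character is irreducible iff <chi, chi> = 1, so this representation is reducible.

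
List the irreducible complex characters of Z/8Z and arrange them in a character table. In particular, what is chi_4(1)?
Character table of Z/8Z (irreps indexed chi_0,...,chi_7 with chi_k(m) = zeta_8^(k*m), zeta_8 = exp(2*pi*i/8)):
  irrep \ class  {0} (size 1)  {1} (size 1)    {2} (size 1)  {3} (size 1)    {4} (size 1)  {5} (size 1)    {6} (size 1)  {7} (size 1)  
  chi_0          1             1               1             1               1             1               1             1             
  chi_1          1             exp(I*pi/4)     I             exp(3*I*pi/4)   -1            exp(-3*I*pi/4)  -I            exp(-I*pi/4)  
  chi_2          1             I               -1            -I              1             I               -1            -I            
  chi_3          1             exp(3*I*pi/4)   -I            exp(I*pi/4)     -1            exp(-I*pi/4)    I             exp(-3*I*pi/4)
  chi_4          1             -1              1             -1              1             -1              1             -1            
  chi_5          1             exp(-3*I*pi/4)  I             exp(-I*pi/4)    -1            exp(I*pi/4)     -I            exp(3*I*pi/4) 
  chi_6          1             -I              -1            I               1             -I              -1            I             
  chi_7          1             exp(-I*pi/4)    -I            exp(-3*I*pi/4)  -1            exp(3*I*pi/4)   I             exp(I*pi/4)   

Spot check: chi_4(1) = zeta_8^(4*1) = zeta_8^4 = -1.

Derivation: Z/8Z is abelian, so all 8 irreducible complex representations are 1-dimensional. They are given by chi_k(m) = zeta_8^(k*m) for k = 0,...,7. Row orthogonality: sum_m chi_k(m) conj(chi_l(m)) = 8 * [k = l].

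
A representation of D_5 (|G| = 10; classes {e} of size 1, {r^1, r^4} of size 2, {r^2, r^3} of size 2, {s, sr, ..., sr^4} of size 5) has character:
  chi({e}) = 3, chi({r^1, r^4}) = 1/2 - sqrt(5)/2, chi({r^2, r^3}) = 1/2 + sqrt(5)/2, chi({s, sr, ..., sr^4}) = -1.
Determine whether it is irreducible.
Not irreducible (reducible): <chi, chi> = 2 > 1.

Justification: <chi, chi> = (1/|G|) sum_C |C| * |chi(C)|^2 = (1/10)[1*|3|^2 + 2*|1/2 - sqrt(5)/2|^2 + 2*|1/2 + sqrt(5)/2|^2 + 5*|-1|^2]
  = (1/10)[(9) + (3 - sqrt(5)) + (sqrt(5) + 3) + (5)] = 20/10 = 2.
A character is irreducible iff <chi, chi> = 1, so this representation is reducible.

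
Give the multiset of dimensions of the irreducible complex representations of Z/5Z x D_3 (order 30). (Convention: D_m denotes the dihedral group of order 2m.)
Dimensions: 1, 1, 1, 1, 1, 1, 1, 1, 1, 1, 2, 2, 2, 2, 2

Justification: There are 15 irreducibles (= number of conjugacy classes). Their dimensions d_i satisfy sum d_i^2 = |G| = 30: 1 + 1 + 1 + 1 + 1 + 1 + 1 + 1 + 1 + 1 + 4 + 4 + 4 + 4 + 4 = 30. (For the product with Z/5Z: each of the 5 1-dim characters of Z/5Z tensors with each irrep of D_3, giving 5 copies of each D_3-dimension.)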